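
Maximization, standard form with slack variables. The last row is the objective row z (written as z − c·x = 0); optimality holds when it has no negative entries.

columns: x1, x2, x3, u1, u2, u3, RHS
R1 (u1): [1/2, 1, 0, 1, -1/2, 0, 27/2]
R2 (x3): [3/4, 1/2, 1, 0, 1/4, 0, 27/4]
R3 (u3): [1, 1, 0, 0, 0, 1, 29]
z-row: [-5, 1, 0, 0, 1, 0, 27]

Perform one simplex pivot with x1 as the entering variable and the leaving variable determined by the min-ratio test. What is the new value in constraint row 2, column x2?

Ratio test on column x1 — row 1: (27/2)/(1/2) = 27; row 2: (27/4)/(3/4) = 9; row 3: 29/1 = 29. Minimum is 9 at row 2 (x3 leaves); pivot element 3/4.
Divide row 2 by 3/4; eliminate column x1 from the other rows.
In the new row 2, the x2 entry is the old entry divided by the pivot: (1/2)/(3/4) = 2/3.

2/3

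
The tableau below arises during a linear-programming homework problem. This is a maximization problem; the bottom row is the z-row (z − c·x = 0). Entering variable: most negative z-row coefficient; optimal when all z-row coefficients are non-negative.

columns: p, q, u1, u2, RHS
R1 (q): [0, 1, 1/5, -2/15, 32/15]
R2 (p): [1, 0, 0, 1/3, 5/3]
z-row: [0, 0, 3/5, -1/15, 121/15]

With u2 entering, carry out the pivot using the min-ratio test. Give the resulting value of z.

Ratio test on column u2 — row 1: entry -2/15 ≤ 0; row 2: (5/3)/(1/3) = 5. Minimum is 5 at row 2 (p leaves); pivot element 1/3.
Pivot on row 2; the z-row RHS becomes 121/15 − (-1/15)·5 = 42/5.

42/5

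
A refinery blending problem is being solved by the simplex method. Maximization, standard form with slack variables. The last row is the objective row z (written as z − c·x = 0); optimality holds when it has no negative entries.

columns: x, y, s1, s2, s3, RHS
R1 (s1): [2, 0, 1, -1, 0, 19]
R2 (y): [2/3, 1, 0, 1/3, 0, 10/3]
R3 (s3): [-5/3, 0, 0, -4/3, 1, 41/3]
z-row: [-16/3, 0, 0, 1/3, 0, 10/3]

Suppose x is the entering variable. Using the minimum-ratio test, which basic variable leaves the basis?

y

Column x entries and ratios — s1: 19/2 = 19/2; y: (10/3)/(2/3) = 5; s3: -5/3 ≤ 0, skip.
Smallest ratio is 5 in the row of y, so y leaves.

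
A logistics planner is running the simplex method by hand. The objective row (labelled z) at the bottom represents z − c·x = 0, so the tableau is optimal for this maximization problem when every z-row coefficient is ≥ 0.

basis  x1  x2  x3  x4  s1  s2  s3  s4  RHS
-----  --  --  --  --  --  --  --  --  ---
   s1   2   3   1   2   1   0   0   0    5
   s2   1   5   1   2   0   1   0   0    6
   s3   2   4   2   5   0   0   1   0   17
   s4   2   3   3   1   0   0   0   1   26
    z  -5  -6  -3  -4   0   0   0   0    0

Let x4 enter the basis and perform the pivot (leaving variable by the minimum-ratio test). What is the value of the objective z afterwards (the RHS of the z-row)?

10

Ratio test on column x4 — row 1: 5/2 = 5/2; row 2: 6/2 = 3; row 3: 17/5 = 17/5; row 4: 26/1 = 26. Minimum is 5/2 at row 1 (s1 leaves); pivot element 2.
Pivot on row 1; the z-row RHS becomes 0 − (-4)·(5/2) = 10.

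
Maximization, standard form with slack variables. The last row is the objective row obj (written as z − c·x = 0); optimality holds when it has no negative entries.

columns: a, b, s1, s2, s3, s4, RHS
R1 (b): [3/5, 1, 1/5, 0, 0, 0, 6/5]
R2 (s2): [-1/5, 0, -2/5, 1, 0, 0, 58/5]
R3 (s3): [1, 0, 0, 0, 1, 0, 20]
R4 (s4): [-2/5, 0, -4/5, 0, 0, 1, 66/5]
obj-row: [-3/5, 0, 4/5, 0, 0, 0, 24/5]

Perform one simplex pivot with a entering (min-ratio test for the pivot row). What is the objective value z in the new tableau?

6

Ratio test on column a — row 1: (6/5)/(3/5) = 2; row 2: entry -1/5 ≤ 0; row 3: 20/1 = 20; row 4: entry -2/5 ≤ 0. Minimum is 2 at row 1 (b leaves); pivot element 3/5.
Pivot on row 1; the obj-row RHS becomes 24/5 − (-3/5)·2 = 6.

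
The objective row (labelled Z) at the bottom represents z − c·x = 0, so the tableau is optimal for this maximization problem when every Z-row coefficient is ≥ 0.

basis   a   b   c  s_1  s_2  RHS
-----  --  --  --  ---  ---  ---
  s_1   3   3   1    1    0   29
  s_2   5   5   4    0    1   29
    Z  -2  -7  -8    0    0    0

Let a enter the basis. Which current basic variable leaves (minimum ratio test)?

s_2

Column a entries and ratios — s_1: 29/3 = 29/3; s_2: 29/5 = 29/5.
Smallest ratio is 29/5 in the row of s_2, so s_2 leaves.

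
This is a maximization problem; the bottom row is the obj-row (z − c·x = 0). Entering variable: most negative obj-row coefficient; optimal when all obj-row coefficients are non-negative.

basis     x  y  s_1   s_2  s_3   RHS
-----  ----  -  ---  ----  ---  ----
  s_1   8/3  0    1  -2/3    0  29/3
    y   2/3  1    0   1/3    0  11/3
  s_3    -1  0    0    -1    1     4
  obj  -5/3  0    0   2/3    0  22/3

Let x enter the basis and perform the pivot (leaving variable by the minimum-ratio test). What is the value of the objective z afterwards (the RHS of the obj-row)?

Ratio test on column x — row 1: (29/3)/(8/3) = 29/8; row 2: (11/3)/(2/3) = 11/2; row 3: entry -1 ≤ 0. Minimum is 29/8 at row 1 (s_1 leaves); pivot element 8/3.
Pivot on row 1; the obj-row RHS becomes 22/3 − (-5/3)·(29/8) = 107/8.

107/8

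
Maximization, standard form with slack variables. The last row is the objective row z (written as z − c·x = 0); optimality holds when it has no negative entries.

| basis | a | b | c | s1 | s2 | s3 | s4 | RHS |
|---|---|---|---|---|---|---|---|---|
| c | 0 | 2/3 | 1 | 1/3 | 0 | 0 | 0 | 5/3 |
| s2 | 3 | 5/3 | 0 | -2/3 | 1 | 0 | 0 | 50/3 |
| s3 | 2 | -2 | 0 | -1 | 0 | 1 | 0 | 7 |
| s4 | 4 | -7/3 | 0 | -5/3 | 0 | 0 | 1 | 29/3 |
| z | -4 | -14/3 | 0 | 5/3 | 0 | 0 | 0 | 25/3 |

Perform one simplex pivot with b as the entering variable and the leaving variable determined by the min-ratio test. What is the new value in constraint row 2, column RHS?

25/2

Ratio test on column b — row 1: (5/3)/(2/3) = 5/2; row 2: (50/3)/(5/3) = 10; row 3: entry -2 ≤ 0; row 4: entry -7/3 ≤ 0. Minimum is 5/2 at row 1 (c leaves); pivot element 2/3.
Divide row 1 by 2/3; eliminate column b from the other rows.
Row 2 update in column RHS: 50/3 − (5/3)·(5/2) = 25/2.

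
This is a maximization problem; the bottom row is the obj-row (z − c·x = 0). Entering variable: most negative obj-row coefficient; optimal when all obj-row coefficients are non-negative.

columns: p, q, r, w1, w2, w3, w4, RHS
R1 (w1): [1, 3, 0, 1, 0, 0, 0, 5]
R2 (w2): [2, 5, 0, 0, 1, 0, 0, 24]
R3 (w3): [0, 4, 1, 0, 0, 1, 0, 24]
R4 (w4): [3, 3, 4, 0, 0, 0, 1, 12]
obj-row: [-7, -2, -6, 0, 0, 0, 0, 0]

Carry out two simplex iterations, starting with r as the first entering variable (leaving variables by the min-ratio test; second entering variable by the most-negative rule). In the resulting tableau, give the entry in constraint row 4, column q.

1

Ratio test on column r — row 1: entry 0 ≤ 0; row 2: entry 0 ≤ 0; row 3: 24/1 = 24; row 4: 12/4 = 3. Minimum is 3 at row 4 (w4 leaves); pivot element 4.
Divide row 4 by 4; eliminate column r from the other rows.
Second iteration: most negative obj-row entry is -5/2 in column p, so p enters.
Ratio test on column p — row 1: 5/1 = 5; row 2: 24/2 = 12; row 3: entry -3/4 ≤ 0; row 4: 3/(3/4) = 4. Minimum is 4 at row 4 (r leaves); pivot element 3/4.
Divide row 4 by 3/4; eliminate column p from the other rows.
After both pivots, the entry at constraint row 4, column q is 1.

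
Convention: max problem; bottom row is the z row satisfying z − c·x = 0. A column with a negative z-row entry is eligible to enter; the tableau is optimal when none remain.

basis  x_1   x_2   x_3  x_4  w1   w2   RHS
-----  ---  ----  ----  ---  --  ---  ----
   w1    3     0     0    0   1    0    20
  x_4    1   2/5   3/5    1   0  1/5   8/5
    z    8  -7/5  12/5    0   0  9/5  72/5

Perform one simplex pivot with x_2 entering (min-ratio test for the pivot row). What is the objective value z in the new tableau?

Ratio test on column x_2 — row 1: entry 0 ≤ 0; row 2: (8/5)/(2/5) = 4. Minimum is 4 at row 2 (x_4 leaves); pivot element 2/5.
Pivot on row 2; the z-row RHS becomes 72/5 − (-7/5)·4 = 20.

20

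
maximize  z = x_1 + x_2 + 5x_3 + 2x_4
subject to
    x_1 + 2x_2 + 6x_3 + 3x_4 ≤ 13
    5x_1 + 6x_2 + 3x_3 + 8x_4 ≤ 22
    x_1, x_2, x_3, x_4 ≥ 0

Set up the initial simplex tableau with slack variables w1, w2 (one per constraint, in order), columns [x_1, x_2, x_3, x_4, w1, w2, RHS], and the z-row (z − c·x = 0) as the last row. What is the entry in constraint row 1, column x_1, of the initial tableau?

1

Constraint 1 has coefficient 1 on x_1.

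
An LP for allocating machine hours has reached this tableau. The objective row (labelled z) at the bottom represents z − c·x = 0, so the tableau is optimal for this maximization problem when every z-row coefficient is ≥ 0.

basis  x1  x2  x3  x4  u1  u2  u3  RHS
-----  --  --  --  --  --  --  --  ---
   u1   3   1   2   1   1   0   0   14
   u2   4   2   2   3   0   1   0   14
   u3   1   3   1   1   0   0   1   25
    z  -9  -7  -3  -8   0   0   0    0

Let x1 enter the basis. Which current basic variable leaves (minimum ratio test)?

Column x1 entries and ratios — u1: 14/3 = 14/3; u2: 14/4 = 7/2; u3: 25/1 = 25.
Smallest ratio is 7/2 in the row of u2, so u2 leaves.

u2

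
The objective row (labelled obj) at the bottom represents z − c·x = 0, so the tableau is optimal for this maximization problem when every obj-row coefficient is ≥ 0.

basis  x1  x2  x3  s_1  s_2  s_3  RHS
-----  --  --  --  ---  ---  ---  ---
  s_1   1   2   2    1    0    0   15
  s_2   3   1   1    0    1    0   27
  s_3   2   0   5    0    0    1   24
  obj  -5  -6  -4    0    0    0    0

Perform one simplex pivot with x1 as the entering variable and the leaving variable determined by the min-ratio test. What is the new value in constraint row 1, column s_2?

Ratio test on column x1 — row 1: 15/1 = 15; row 2: 27/3 = 9; row 3: 24/2 = 12. Minimum is 9 at row 2 (s_2 leaves); pivot element 3.
Divide row 2 by 3; eliminate column x1 from the other rows.
Row 1 update in column s_2: 0 − 1·(1/3) = -1/3.

-1/3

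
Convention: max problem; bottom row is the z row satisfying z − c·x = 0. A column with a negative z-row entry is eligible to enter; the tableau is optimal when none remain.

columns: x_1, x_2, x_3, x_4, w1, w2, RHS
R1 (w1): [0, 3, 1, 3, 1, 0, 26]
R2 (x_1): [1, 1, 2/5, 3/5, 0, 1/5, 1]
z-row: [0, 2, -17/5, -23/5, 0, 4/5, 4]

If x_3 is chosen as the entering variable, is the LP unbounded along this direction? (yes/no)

Column x_3 has positive entries in row(s) 1, 2, so the ratio test bounds it — not unbounded.

no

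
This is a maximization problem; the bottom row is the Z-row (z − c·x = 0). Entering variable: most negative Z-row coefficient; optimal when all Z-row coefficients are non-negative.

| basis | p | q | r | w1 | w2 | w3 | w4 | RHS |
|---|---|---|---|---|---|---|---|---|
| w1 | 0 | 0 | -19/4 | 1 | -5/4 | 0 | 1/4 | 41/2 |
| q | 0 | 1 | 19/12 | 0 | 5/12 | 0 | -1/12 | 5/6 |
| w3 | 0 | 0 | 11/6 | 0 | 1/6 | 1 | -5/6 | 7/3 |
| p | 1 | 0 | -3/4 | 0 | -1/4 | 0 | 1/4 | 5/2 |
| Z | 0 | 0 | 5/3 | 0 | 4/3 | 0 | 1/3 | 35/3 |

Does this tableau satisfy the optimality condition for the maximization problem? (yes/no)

yes

Every Z-row coefficient is ≥ 0, so the tableau is optimal.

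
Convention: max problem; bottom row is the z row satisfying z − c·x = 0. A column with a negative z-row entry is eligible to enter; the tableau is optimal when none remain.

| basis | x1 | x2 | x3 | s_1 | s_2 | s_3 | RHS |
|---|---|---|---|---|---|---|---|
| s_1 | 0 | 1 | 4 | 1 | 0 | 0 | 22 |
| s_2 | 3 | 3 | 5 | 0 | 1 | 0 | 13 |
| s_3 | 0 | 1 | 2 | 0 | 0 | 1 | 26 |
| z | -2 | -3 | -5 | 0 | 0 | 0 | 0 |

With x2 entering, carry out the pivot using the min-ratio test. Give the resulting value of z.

Ratio test on column x2 — row 1: 22/1 = 22; row 2: 13/3 = 13/3; row 3: 26/1 = 26. Minimum is 13/3 at row 2 (s_2 leaves); pivot element 3.
Pivot on row 2; the z-row RHS becomes 0 − (-3)·(13/3) = 13.

13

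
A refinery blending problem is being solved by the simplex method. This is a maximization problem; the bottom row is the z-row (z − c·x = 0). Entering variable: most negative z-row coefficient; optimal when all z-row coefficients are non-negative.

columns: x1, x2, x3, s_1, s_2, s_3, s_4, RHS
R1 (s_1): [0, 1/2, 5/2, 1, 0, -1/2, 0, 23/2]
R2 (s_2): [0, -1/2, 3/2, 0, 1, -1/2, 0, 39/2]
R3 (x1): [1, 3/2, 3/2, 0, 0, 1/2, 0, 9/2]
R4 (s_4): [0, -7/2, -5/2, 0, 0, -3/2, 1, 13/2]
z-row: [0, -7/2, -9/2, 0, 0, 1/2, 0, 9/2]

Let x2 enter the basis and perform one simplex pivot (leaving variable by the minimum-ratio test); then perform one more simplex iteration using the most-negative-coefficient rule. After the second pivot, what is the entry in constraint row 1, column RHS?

Ratio test on column x2 — row 1: (23/2)/(1/2) = 23; row 2: entry -1/2 ≤ 0; row 3: (9/2)/(3/2) = 3; row 4: entry -7/2 ≤ 0. Minimum is 3 at row 3 (x1 leaves); pivot element 3/2.
Divide row 3 by 3/2; eliminate column x2 from the other rows.
Second iteration: most negative z-row entry is -1 in column x3, so x3 enters.
Ratio test on column x3 — row 1: 10/2 = 5; row 2: 21/2 = 21/2; row 3: 3/1 = 3; row 4: 17/1 = 17. Minimum is 3 at row 3 (x2 leaves); pivot element 1.
Divide row 3 by 1; eliminate column x3 from the other rows.
After both pivots, the entry at constraint row 1, column RHS is 4.

4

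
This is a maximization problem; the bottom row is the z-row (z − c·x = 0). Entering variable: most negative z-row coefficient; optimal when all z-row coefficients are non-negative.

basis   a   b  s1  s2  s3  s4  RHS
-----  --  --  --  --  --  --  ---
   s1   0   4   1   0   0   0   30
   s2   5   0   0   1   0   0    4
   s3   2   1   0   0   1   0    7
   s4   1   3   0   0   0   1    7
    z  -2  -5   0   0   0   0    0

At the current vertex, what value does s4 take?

s4 is basic (row 4); its value is the RHS of that row, 7.

7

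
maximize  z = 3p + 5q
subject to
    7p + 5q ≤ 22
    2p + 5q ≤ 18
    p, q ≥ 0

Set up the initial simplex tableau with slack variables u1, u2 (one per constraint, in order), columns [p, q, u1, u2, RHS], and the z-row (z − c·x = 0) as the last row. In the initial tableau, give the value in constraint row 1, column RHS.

22

The RHS of constraint 1 is b_1 = 22.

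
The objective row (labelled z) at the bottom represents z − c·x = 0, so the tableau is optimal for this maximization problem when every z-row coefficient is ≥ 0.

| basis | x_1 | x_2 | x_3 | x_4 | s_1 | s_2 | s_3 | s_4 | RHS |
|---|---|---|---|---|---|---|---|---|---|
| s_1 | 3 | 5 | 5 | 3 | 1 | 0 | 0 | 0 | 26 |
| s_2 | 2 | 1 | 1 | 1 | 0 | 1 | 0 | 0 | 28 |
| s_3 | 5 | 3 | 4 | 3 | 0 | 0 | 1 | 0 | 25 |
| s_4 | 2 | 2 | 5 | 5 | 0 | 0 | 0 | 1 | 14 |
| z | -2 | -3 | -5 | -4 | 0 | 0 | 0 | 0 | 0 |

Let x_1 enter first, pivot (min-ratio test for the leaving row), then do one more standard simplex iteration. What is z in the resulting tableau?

Ratio test on column x_1 — row 1: 26/3 = 26/3; row 2: 28/2 = 14; row 3: 25/5 = 5; row 4: 14/2 = 7. Minimum is 5 at row 3 (s_3 leaves); pivot element 5.
Pivot on row 3; the z-row RHS becomes 0 − (-2)·5 = 10.
Next entering variable (most negative z-row entry -17/5): x_3.
Ratio test on column x_3 — row 1: 11/(13/5) = 55/13; row 2: entry -3/5 ≤ 0; row 3: 5/(4/5) = 25/4; row 4: 4/(17/5) = 20/17. Minimum is 20/17 at row 4 (s_4 leaves); pivot element 17/5.
After the second pivot the z-row RHS is 10 − (-17/5)·(20/17) = 14.

14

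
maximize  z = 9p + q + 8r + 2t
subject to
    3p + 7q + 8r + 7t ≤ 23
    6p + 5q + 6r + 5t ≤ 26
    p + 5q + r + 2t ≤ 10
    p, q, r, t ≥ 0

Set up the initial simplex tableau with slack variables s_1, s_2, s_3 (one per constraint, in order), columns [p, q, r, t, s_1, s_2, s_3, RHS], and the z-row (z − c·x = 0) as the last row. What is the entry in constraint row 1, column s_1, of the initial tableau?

1

Slack s_1 belongs to constraint 1; its column is the unit vector e_1, so the entry in row 1 is 1.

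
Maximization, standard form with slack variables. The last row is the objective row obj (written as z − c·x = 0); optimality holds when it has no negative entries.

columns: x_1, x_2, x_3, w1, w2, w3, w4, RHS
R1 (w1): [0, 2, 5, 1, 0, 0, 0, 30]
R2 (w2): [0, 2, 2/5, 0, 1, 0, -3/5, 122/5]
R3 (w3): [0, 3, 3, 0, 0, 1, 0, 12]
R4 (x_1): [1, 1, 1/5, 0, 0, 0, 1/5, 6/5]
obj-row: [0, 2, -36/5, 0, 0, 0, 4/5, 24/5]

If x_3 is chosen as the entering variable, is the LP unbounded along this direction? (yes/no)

Column x_3 has positive entries in row(s) 1, 2, 3, 4, so the ratio test bounds it — not unbounded.

no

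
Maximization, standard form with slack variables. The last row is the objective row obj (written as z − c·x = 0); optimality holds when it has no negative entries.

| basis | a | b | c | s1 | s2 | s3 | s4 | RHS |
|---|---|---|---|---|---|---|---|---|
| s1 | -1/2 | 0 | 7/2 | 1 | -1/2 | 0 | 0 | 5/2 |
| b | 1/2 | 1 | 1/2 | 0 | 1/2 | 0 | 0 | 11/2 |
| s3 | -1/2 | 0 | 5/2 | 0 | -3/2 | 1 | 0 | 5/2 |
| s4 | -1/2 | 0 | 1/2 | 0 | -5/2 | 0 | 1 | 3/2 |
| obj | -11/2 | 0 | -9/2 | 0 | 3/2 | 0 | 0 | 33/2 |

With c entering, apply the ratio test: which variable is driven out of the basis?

s1

Column c entries and ratios — s1: (5/2)/(7/2) = 5/7; b: (11/2)/(1/2) = 11; s3: (5/2)/(5/2) = 1; s4: (3/2)/(1/2) = 3.
Smallest ratio is 5/7 in the row of s1, so s1 leaves.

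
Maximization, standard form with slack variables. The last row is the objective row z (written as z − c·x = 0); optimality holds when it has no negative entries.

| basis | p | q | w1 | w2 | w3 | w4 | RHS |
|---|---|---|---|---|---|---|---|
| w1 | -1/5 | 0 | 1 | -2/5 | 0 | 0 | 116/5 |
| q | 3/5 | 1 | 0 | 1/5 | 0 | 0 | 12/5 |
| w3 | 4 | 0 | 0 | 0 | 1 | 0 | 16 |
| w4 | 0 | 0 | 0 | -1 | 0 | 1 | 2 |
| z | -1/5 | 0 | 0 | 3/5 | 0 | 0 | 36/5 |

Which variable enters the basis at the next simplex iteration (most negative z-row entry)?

Negative z-row entries: p: -1/5.
The most negative is -1/5 in column p, so p enters.

p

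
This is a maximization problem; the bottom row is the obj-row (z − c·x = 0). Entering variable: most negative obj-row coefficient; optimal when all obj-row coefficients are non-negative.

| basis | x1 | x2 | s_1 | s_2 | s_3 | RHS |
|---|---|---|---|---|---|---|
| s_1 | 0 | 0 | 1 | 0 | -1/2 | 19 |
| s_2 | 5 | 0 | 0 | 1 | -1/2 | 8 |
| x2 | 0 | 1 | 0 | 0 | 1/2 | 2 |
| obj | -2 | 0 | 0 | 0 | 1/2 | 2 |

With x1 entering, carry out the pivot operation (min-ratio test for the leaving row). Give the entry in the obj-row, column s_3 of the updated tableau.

Ratio test on column x1 — row 1: entry 0 ≤ 0; row 2: 8/5 = 8/5; row 3: entry 0 ≤ 0. Minimum is 8/5 at row 2 (s_2 leaves); pivot element 5.
Divide row 2 by 5; eliminate column x1 from the other rows.
obj-row update in column s_3: 1/2 − (-2)·(-1/10) = 3/10.

3/10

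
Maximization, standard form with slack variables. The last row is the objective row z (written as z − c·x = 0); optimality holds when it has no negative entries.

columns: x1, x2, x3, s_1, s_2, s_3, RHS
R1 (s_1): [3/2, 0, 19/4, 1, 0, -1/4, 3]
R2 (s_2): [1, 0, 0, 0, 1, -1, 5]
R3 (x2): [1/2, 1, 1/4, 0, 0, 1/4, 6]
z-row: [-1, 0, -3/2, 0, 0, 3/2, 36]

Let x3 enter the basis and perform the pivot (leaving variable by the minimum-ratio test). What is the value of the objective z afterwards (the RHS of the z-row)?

702/19

Ratio test on column x3 — row 1: 3/(19/4) = 12/19; row 2: entry 0 ≤ 0; row 3: 6/(1/4) = 24. Minimum is 12/19 at row 1 (s_1 leaves); pivot element 19/4.
Pivot on row 1; the z-row RHS becomes 36 − (-3/2)·(12/19) = 702/19.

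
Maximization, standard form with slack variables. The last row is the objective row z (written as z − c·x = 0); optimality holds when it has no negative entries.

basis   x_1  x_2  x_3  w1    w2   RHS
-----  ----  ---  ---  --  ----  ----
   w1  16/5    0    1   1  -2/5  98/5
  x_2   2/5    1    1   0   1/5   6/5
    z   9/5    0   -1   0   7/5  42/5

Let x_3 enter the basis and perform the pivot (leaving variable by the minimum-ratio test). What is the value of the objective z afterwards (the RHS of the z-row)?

48/5

Ratio test on column x_3 — row 1: (98/5)/1 = 98/5; row 2: (6/5)/1 = 6/5. Minimum is 6/5 at row 2 (x_2 leaves); pivot element 1.
Pivot on row 2; the z-row RHS becomes 42/5 − (-1)·(6/5) = 48/5.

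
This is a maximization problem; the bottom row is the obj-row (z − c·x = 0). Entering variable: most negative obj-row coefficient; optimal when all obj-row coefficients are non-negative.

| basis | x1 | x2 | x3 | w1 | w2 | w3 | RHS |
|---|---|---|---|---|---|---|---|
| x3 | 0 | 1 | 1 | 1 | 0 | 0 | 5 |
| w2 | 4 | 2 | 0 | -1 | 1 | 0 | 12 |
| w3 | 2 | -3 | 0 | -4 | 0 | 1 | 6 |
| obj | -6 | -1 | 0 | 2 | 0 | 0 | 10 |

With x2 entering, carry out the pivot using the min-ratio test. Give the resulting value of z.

15

Ratio test on column x2 — row 1: 5/1 = 5; row 2: 12/2 = 6; row 3: entry -3 ≤ 0. Minimum is 5 at row 1 (x3 leaves); pivot element 1.
Pivot on row 1; the obj-row RHS becomes 10 − (-1)·5 = 15.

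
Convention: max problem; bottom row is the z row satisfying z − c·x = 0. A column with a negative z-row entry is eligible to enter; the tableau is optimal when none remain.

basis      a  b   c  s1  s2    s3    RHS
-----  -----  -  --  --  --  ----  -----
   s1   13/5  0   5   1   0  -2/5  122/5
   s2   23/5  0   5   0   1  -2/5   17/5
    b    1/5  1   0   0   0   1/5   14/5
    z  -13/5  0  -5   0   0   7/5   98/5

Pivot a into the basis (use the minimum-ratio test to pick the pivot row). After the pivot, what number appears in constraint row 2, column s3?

-2/23

Ratio test on column a — row 1: (122/5)/(13/5) = 122/13; row 2: (17/5)/(23/5) = 17/23; row 3: (14/5)/(1/5) = 14. Minimum is 17/23 at row 2 (s2 leaves); pivot element 23/5.
Divide row 2 by 23/5; eliminate column a from the other rows.
In the new row 2, the s3 entry is the old entry divided by the pivot: (-2/5)/(23/5) = -2/23.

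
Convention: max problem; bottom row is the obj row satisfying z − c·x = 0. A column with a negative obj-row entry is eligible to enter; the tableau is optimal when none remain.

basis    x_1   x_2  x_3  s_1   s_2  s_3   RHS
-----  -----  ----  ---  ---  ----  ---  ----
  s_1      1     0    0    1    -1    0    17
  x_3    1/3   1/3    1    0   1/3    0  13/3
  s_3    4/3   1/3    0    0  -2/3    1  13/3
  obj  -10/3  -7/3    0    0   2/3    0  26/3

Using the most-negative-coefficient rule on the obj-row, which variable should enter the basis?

Negative obj-row entries: x_1: -10/3, x_2: -7/3.
The most negative is -10/3 in column x_1, so x_1 enters.

x_1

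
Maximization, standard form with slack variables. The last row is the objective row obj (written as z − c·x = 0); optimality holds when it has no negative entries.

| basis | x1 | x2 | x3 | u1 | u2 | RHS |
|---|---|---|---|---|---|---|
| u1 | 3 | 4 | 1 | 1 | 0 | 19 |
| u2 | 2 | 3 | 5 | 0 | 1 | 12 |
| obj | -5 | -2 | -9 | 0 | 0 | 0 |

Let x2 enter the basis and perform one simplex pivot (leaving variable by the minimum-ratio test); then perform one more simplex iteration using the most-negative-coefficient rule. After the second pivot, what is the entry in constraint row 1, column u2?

Ratio test on column x2 — row 1: 19/4 = 19/4; row 2: 12/3 = 4. Minimum is 4 at row 2 (u2 leaves); pivot element 3.
Divide row 2 by 3; eliminate column x2 from the other rows.
Second iteration: most negative obj-row entry is -17/3 in column x3, so x3 enters.
Ratio test on column x3 — row 1: entry -17/3 ≤ 0; row 2: 4/(5/3) = 12/5. Minimum is 12/5 at row 2 (x2 leaves); pivot element 5/3.
Divide row 2 by 5/3; eliminate column x3 from the other rows.
After both pivots, the entry at constraint row 1, column u2 is -1/5.

-1/5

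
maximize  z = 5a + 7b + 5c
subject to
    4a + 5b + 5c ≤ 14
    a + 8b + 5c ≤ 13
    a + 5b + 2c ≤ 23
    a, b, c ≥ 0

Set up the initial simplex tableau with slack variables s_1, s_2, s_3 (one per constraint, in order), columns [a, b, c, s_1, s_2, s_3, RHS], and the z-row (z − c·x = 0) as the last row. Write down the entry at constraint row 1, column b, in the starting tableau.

5

Constraint 1 has coefficient 5 on b.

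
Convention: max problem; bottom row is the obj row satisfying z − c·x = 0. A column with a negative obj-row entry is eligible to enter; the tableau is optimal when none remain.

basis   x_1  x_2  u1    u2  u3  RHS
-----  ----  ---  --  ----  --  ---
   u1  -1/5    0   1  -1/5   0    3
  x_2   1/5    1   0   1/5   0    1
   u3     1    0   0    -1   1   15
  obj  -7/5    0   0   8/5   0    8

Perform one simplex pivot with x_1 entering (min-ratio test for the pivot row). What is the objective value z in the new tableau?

Ratio test on column x_1 — row 1: entry -1/5 ≤ 0; row 2: 1/(1/5) = 5; row 3: 15/1 = 15. Minimum is 5 at row 2 (x_2 leaves); pivot element 1/5.
Pivot on row 2; the obj-row RHS becomes 8 − (-7/5)·5 = 15.

15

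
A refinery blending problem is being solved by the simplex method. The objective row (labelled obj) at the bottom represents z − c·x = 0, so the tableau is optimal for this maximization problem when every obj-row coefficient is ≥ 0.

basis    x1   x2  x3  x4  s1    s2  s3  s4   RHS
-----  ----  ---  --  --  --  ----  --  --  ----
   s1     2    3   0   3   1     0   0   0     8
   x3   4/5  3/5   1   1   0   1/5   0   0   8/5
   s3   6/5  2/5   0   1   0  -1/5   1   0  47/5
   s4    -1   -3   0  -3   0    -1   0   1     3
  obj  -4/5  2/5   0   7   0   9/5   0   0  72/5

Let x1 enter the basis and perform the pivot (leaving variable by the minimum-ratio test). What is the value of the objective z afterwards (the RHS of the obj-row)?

16

Ratio test on column x1 — row 1: 8/2 = 4; row 2: (8/5)/(4/5) = 2; row 3: (47/5)/(6/5) = 47/6; row 4: entry -1 ≤ 0. Minimum is 2 at row 2 (x3 leaves); pivot element 4/5.
Pivot on row 2; the obj-row RHS becomes 72/5 − (-4/5)·2 = 16.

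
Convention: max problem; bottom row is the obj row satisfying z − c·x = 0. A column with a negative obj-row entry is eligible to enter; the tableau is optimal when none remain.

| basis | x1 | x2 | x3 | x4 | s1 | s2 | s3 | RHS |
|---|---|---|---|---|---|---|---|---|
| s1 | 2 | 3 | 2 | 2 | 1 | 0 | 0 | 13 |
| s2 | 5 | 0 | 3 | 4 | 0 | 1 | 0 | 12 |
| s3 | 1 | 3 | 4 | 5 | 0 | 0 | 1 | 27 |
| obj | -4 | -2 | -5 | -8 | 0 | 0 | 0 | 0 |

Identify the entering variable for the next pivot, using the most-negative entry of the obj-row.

x4

Negative obj-row entries: x1: -4, x2: -2, x3: -5, x4: -8.
The most negative is -8 in column x4, so x4 enters.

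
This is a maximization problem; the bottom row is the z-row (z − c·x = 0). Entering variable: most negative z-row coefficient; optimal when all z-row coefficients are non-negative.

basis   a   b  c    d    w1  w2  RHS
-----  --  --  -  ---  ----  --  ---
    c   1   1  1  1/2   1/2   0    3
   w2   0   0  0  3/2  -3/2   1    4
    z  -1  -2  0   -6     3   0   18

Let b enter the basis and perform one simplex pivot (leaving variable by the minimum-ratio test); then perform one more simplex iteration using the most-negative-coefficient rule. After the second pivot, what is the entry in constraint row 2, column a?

0

Ratio test on column b — row 1: 3/1 = 3; row 2: entry 0 ≤ 0. Minimum is 3 at row 1 (c leaves); pivot element 1.
Divide row 1 by 1; eliminate column b from the other rows.
Second iteration: most negative z-row entry is -5 in column d, so d enters.
Ratio test on column d — row 1: 3/(1/2) = 6; row 2: 4/(3/2) = 8/3. Minimum is 8/3 at row 2 (w2 leaves); pivot element 3/2.
Divide row 2 by 3/2; eliminate column d from the other rows.
After both pivots, the entry at constraint row 2, column a is 0.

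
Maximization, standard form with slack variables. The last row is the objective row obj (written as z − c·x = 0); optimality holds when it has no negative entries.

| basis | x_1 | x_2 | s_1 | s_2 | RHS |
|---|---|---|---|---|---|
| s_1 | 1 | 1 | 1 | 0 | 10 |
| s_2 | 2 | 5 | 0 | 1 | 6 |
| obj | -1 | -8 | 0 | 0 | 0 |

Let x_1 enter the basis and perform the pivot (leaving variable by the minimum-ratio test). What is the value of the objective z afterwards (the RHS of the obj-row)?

Ratio test on column x_1 — row 1: 10/1 = 10; row 2: 6/2 = 3. Minimum is 3 at row 2 (s_2 leaves); pivot element 2.
Pivot on row 2; the obj-row RHS becomes 0 − (-1)·3 = 3.

3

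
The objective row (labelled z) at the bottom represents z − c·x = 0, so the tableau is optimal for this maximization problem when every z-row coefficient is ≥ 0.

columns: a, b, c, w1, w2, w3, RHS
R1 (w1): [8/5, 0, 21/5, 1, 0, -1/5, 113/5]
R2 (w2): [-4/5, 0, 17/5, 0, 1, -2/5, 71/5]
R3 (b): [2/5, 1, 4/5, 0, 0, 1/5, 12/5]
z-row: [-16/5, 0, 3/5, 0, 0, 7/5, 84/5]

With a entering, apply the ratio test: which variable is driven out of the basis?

b

Column a entries and ratios — w1: (113/5)/(8/5) = 113/8; w2: -4/5 ≤ 0, skip; b: (12/5)/(2/5) = 6.
Smallest ratio is 6 in the row of b, so b leaves.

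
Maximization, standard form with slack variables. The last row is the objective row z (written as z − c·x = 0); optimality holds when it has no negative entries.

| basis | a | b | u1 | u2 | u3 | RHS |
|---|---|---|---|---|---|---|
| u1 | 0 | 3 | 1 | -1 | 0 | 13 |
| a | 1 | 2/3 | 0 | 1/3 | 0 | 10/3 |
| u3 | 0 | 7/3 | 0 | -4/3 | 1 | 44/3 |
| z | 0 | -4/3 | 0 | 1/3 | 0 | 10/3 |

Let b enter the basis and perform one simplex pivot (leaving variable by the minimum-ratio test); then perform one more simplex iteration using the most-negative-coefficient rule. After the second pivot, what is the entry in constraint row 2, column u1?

Ratio test on column b — row 1: 13/3 = 13/3; row 2: (10/3)/(2/3) = 5; row 3: (44/3)/(7/3) = 44/7. Minimum is 13/3 at row 1 (u1 leaves); pivot element 3.
Divide row 1 by 3; eliminate column b from the other rows.
Second iteration: most negative z-row entry is -1/9 in column u2, so u2 enters.
Ratio test on column u2 — row 1: entry -1/3 ≤ 0; row 2: (4/9)/(5/9) = 4/5; row 3: entry -5/9 ≤ 0. Minimum is 4/5 at row 2 (a leaves); pivot element 5/9.
Divide row 2 by 5/9; eliminate column u2 from the other rows.
After both pivots, the entry at constraint row 2, column u1 is -2/5.

-2/5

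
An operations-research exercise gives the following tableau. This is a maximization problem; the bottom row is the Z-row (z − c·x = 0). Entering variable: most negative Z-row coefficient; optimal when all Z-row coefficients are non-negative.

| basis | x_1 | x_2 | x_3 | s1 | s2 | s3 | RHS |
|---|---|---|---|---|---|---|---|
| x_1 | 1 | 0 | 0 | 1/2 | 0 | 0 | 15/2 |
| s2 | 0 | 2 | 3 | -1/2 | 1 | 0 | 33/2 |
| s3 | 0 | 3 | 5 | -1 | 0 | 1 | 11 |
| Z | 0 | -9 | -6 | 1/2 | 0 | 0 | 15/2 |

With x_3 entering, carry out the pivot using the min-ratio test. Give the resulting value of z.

207/10

Ratio test on column x_3 — row 1: entry 0 ≤ 0; row 2: (33/2)/3 = 11/2; row 3: 11/5 = 11/5. Minimum is 11/5 at row 3 (s3 leaves); pivot element 5.
Pivot on row 3; the Z-row RHS becomes 15/2 − (-6)·(11/5) = 207/10.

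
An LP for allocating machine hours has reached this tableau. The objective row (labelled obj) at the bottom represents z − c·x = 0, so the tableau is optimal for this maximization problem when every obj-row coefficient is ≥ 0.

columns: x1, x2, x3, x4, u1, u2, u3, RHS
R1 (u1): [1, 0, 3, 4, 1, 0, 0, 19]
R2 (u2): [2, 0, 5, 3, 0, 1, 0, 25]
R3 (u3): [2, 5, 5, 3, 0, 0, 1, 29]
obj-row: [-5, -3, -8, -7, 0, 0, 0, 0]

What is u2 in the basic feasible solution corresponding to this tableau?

25

u2 is basic (row 2); its value is the RHS of that row, 25.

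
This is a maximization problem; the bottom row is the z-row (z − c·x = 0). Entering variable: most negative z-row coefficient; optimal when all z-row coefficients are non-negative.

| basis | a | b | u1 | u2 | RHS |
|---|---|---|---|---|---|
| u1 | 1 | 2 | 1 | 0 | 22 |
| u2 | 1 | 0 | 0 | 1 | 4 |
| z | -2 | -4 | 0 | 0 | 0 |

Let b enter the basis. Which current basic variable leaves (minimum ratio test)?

u1

Column b entries and ratios — u1: 22/2 = 11; u2: 0 ≤ 0, skip.
Smallest ratio is 11 in the row of u1, so u1 leaves.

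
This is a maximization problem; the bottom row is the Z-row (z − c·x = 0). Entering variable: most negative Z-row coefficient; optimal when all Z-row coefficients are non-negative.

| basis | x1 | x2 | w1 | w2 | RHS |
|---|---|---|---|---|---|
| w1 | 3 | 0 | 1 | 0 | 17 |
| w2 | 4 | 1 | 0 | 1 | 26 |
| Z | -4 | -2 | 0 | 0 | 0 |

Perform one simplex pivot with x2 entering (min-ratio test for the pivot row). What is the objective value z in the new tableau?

52

Ratio test on column x2 — row 1: entry 0 ≤ 0; row 2: 26/1 = 26. Minimum is 26 at row 2 (w2 leaves); pivot element 1.
Pivot on row 2; the Z-row RHS becomes 0 − (-2)·26 = 52.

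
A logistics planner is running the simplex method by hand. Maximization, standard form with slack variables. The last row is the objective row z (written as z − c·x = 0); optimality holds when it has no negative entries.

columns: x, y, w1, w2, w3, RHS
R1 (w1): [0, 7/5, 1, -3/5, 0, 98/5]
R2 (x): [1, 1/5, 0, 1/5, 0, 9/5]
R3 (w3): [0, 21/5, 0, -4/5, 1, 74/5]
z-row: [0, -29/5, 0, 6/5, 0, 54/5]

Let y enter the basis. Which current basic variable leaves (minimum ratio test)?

Column y entries and ratios — w1: (98/5)/(7/5) = 14; x: (9/5)/(1/5) = 9; w3: (74/5)/(21/5) = 74/21.
Smallest ratio is 74/21 in the row of w3, so w3 leaves.

w3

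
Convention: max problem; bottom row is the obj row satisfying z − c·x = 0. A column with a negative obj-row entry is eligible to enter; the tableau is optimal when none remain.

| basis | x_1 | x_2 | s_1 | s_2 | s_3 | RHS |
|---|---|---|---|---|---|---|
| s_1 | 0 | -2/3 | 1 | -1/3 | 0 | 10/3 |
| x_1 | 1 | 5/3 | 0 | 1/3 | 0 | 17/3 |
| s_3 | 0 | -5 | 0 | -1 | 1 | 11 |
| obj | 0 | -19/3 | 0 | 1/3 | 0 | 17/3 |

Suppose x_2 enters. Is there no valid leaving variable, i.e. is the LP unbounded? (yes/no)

no

Column x_2 has positive entries in row(s) 2, so the ratio test bounds it — not unbounded.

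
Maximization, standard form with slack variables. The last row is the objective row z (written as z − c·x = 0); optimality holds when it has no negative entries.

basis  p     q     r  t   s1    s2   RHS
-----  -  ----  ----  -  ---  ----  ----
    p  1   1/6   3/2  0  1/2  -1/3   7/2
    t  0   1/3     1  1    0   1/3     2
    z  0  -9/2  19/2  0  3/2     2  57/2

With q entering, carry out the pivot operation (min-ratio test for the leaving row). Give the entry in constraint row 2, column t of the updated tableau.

Ratio test on column q — row 1: (7/2)/(1/6) = 21; row 2: 2/(1/3) = 6. Minimum is 6 at row 2 (t leaves); pivot element 1/3.
Divide row 2 by 1/3; eliminate column q from the other rows.
In the new row 2, the t entry is the old entry divided by the pivot: 1/(1/3) = 3.

3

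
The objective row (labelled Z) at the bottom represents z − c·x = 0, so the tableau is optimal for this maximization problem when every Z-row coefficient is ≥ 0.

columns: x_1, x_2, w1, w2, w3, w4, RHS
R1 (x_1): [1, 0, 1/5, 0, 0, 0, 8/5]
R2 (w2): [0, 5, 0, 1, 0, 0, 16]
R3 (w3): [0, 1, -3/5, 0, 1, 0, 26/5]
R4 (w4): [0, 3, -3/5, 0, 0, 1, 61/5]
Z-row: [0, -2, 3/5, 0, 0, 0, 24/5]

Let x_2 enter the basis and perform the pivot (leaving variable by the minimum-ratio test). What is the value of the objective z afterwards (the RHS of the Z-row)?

Ratio test on column x_2 — row 1: entry 0 ≤ 0; row 2: 16/5 = 16/5; row 3: (26/5)/1 = 26/5; row 4: (61/5)/3 = 61/15. Minimum is 16/5 at row 2 (w2 leaves); pivot element 5.
Pivot on row 2; the Z-row RHS becomes 24/5 − (-2)·(16/5) = 56/5.

56/5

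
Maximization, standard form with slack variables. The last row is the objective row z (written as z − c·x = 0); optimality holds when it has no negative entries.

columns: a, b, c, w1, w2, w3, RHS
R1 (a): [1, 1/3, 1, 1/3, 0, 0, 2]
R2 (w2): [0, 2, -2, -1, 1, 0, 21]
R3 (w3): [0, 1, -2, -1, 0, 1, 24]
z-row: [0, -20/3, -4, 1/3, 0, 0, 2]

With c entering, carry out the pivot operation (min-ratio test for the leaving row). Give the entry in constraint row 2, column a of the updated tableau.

2

Ratio test on column c — row 1: 2/1 = 2; row 2: entry -2 ≤ 0; row 3: entry -2 ≤ 0. Minimum is 2 at row 1 (a leaves); pivot element 1.
Divide row 1 by 1; eliminate column c from the other rows.
Row 2 update in column a: 0 − (-2)·1 = 2.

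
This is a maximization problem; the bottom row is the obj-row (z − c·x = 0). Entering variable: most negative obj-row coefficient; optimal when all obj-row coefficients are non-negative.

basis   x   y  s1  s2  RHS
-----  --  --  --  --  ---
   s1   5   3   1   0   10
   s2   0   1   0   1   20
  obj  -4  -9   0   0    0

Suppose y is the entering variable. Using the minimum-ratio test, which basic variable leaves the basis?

Column y entries and ratios — s1: 10/3 = 10/3; s2: 20/1 = 20.
Smallest ratio is 10/3 in the row of s1, so s1 leaves.

s1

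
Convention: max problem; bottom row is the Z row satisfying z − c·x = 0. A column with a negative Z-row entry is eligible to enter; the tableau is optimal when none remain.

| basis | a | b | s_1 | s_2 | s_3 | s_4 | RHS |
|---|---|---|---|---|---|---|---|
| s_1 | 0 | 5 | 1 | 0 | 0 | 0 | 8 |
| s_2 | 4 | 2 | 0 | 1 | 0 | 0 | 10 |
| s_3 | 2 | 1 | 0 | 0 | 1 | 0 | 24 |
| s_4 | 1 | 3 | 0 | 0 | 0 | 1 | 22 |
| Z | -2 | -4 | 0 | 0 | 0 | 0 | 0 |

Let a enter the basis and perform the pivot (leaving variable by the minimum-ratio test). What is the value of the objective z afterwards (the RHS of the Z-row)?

Ratio test on column a — row 1: entry 0 ≤ 0; row 2: 10/4 = 5/2; row 3: 24/2 = 12; row 4: 22/1 = 22. Minimum is 5/2 at row 2 (s_2 leaves); pivot element 4.
Pivot on row 2; the Z-row RHS becomes 0 − (-2)·(5/2) = 5.

5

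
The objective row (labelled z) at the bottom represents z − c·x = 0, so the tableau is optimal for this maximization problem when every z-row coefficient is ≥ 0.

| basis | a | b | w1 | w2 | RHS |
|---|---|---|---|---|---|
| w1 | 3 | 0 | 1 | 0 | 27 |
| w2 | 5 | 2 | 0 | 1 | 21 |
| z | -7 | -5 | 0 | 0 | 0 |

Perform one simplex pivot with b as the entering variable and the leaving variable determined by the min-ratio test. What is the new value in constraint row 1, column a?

3

Ratio test on column b — row 1: entry 0 ≤ 0; row 2: 21/2 = 21/2. Minimum is 21/2 at row 2 (w2 leaves); pivot element 2.
Divide row 2 by 2; eliminate column b from the other rows.
Row 1 update in column a: 3 − 0·(5/2) = 3.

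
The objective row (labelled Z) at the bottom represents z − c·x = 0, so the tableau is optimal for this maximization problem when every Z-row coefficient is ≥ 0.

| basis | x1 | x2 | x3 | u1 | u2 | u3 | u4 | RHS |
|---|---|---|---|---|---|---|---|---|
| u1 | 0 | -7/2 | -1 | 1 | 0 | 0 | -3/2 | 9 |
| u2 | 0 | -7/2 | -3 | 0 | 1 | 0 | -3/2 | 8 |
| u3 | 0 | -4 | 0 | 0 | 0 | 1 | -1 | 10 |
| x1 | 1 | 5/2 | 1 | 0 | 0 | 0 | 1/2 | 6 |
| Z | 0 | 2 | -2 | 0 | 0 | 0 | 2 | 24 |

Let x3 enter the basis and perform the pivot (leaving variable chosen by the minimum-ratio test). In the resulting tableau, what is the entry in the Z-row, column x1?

Ratio test on column x3 — row 1: entry -1 ≤ 0; row 2: entry -3 ≤ 0; row 3: entry 0 ≤ 0; row 4: 6/1 = 6. Minimum is 6 at row 4 (x1 leaves); pivot element 1.
Divide row 4 by 1; eliminate column x3 from the other rows.
Z-row update in column x1: 0 − (-2)·1 = 2.

2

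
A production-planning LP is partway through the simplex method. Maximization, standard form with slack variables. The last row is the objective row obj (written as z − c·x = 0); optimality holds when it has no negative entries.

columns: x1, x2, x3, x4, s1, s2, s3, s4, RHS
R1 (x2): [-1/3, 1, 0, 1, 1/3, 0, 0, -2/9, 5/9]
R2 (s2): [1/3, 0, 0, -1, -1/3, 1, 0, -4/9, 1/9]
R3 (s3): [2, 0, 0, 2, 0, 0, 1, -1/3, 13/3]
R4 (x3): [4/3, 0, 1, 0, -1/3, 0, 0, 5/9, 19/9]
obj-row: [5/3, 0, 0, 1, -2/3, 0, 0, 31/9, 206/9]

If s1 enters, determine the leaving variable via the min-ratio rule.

x2

Column s1 entries and ratios — x2: (5/9)/(1/3) = 5/3; s2: -1/3 ≤ 0, skip; s3: 0 ≤ 0, skip; x3: -1/3 ≤ 0, skip.
Smallest ratio is 5/3 in the row of x2, so x2 leaves.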